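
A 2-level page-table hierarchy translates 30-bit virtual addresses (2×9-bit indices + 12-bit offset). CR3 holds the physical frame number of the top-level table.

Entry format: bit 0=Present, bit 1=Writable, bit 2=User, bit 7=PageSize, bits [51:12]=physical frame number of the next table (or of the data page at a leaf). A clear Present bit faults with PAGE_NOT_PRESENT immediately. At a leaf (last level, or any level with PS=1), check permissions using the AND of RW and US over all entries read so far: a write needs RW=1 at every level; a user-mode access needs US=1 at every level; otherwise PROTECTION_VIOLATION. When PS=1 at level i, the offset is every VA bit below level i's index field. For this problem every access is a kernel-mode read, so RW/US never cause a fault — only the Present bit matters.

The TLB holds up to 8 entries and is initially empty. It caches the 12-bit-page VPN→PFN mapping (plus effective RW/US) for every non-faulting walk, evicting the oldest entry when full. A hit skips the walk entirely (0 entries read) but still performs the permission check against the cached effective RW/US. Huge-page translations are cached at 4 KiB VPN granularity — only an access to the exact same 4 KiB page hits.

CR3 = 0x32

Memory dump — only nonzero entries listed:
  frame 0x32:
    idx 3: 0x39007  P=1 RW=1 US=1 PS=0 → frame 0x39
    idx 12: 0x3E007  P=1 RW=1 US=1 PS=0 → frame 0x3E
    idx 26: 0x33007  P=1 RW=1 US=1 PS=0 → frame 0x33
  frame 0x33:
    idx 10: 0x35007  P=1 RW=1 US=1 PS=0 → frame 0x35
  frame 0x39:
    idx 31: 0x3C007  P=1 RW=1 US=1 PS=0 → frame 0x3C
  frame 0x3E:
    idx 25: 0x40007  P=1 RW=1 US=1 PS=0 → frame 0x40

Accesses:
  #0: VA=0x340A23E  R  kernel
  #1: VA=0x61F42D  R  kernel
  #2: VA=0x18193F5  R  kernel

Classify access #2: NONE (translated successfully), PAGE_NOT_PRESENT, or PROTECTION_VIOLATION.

Trace:
#0 VA=0x340A23E (r,kernel):
  L0: frame=0x32 idx=26 entry=0x33007 [P=1 RW=1 US=1 PS=0]
  L1: frame=0x33 idx=10 entry=0x35007 [P=1 RW=1 US=1 PS=0]
  ✓ 0x3523E  — 2 lookups
#1 VA=0x61F42D (r,kernel):
  L0: frame=0x32 idx=3 entry=0x39007 [P=1 RW=1 US=1 PS=0]
  L1: frame=0x39 idx=31 entry=0x3C007 [P=1 RW=1 US=1 PS=0]
  ✓ 0x3C42D  — 2 lookups
#2 VA=0x18193F5 (r,kernel):
  L0: frame=0x32 idx=12 entry=0x3E007 [P=1 RW=1 US=1 PS=0]
  L1: frame=0x3E idx=25 entry=0x40007 [P=1 RW=1 US=1 PS=0]
  ✓ 0x403F5  — 2 lookups

Access #2 fault: NONE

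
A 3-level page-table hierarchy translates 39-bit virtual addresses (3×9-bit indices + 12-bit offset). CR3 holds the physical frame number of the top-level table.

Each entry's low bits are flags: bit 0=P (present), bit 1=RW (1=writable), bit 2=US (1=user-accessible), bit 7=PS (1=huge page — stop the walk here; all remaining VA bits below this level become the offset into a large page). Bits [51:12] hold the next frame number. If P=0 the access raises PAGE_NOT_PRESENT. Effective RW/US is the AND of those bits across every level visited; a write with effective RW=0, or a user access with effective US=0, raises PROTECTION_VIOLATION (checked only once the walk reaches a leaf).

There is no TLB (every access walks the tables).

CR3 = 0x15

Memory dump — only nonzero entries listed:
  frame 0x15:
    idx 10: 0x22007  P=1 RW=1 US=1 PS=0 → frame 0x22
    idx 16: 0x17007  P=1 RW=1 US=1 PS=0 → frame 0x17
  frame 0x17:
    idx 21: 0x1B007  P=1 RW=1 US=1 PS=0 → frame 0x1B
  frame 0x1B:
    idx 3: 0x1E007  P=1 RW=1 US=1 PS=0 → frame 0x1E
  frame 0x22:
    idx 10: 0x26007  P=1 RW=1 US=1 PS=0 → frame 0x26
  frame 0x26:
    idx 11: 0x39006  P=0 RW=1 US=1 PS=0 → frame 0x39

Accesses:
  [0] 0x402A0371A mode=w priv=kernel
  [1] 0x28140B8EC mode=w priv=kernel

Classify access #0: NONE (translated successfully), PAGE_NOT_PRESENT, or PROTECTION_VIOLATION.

Trace:
#0 VA=0x402A0371A (w,kernel):
  L0 @0x15[16] → 0x17007  P=1,RW=1,US=1,PS=0
  L1 @0x17[21] → 0x1B007  P=1,RW=1,US=1,PS=0
  L2 @0x1B[3] → 0x1E007  P=1,RW=1,US=1,PS=0
  ✓ 0x1E71A  — 3 lookups
#1 VA=0x28140B8EC (w,kernel):
  L0 @0x15[10] → 0x22007  P=1,RW=1,US=1,PS=0
  L1 @0x22[10] → 0x26007  P=1,RW=1,US=1,PS=0
  L2 @0x26[11] → 0x39006  P=0,RW=1,US=1,PS=0
  ✗ PAGE_NOT_PRESENT  [3 reads]

Access #0 fault: NONE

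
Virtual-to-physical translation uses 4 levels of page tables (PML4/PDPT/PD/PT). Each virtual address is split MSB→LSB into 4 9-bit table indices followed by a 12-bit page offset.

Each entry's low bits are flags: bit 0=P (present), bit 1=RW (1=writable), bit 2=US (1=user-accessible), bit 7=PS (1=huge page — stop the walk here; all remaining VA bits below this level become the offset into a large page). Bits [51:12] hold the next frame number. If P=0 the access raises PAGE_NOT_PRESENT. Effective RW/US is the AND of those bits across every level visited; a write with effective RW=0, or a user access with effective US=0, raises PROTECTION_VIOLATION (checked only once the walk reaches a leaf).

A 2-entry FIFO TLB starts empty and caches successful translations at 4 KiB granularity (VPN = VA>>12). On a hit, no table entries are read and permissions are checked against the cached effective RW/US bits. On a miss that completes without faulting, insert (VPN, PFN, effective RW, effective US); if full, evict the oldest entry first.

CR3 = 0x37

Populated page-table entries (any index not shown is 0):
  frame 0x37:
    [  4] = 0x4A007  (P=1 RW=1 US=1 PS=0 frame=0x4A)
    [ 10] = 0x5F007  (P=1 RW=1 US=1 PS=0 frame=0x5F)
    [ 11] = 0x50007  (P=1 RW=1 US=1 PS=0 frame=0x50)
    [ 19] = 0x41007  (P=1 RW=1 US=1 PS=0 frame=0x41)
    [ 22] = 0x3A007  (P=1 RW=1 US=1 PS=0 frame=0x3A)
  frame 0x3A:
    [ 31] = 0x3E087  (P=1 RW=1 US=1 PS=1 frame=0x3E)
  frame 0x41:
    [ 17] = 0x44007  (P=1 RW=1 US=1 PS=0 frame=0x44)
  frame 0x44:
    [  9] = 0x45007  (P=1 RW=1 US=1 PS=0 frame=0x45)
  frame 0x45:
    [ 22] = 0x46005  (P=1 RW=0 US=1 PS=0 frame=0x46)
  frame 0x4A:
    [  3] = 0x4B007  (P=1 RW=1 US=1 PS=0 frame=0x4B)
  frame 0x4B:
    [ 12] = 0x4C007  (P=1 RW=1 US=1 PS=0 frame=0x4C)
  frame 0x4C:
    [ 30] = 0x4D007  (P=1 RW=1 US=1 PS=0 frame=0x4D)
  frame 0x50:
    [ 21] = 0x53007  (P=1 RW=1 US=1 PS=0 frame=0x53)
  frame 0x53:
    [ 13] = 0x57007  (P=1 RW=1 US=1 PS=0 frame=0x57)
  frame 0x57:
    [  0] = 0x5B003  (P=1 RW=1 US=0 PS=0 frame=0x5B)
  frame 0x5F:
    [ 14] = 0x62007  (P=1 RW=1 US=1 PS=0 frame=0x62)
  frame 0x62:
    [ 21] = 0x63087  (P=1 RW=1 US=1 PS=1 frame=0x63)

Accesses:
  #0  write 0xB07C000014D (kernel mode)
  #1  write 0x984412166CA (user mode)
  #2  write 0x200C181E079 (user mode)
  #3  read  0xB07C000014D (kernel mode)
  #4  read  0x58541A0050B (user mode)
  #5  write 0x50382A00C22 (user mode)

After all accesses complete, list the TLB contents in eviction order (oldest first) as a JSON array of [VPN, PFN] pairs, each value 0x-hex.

Per-access translation:
#0 VA=0xB07C000014D (w,kernel):
  L0: frame=0x37 idx=22 entry=0x3A007 [P=1 RW=1 US=1 PS=0]
  L1: frame=0x3A idx=31 entry=0x3E087 [P=1 RW=1 US=1 PS=1]
  ⇒ phys 0x3E14D (huge @L1)  [2 reads]
#1 VA=0x984412166CA (w,user):
  L0: frame=0x37 idx=19 entry=0x41007 [P=1 RW=1 US=1 PS=0]
  L1: frame=0x41 idx=17 entry=0x44007 [P=1 RW=1 US=1 PS=0]
  L2: frame=0x44 idx=9 entry=0x45007 [P=1 RW=1 US=1 PS=0]
  L3: frame=0x45 idx=22 entry=0x46005 [P=1 RW=0 US=1 PS=0]
  → PROTECTION_VIOLATION  (4 entries read)
#2 VA=0x200C181E079 (w,user):
  L0: frame=0x37 idx=4 entry=0x4A007 [P=1 RW=1 US=1 PS=0]
  L1: frame=0x4A idx=3 entry=0x4B007 [P=1 RW=1 US=1 PS=0]
  L2: frame=0x4B idx=12 entry=0x4C007 [P=1 RW=1 US=1 PS=0]
  L3: frame=0x4C idx=30 entry=0x4D007 [P=1 RW=1 US=1 PS=0]
  ⇒ phys 0x4D079  [4 reads]
#3 VA=0xB07C000014D (r,kernel):
  TLB hit vpn=0xB07C0000 → PA=0x3E14D
#4 VA=0x58541A0050B (r,user):
  L0: frame=0x37 idx=11 entry=0x50007 [P=1 RW=1 US=1 PS=0]
  L1: frame=0x50 idx=21 entry=0x53007 [P=1 RW=1 US=1 PS=0]
  L2: frame=0x53 idx=13 entry=0x57007 [P=1 RW=1 US=1 PS=0]
  L3: frame=0x57 idx=0 entry=0x5B003 [P=1 RW=1 US=0 PS=0]
  → PROTECTION_VIOLATION  (4 entries read)
#5 VA=0x50382A00C22 (w,user):
  L0: frame=0x37 idx=10 entry=0x5F007 [P=1 RW=1 US=1 PS=0]
  L1: frame=0x5F idx=14 entry=0x62007 [P=1 RW=1 US=1 PS=0]
  L2: frame=0x62 idx=21 entry=0x63087 [P=1 RW=1 US=1 PS=1]
  ⇒ phys 0x63C22 (huge @L2)  [3 reads]

TLB: [["0x200C181E", "0x4D"], ["0x50382A00", "0x63"]]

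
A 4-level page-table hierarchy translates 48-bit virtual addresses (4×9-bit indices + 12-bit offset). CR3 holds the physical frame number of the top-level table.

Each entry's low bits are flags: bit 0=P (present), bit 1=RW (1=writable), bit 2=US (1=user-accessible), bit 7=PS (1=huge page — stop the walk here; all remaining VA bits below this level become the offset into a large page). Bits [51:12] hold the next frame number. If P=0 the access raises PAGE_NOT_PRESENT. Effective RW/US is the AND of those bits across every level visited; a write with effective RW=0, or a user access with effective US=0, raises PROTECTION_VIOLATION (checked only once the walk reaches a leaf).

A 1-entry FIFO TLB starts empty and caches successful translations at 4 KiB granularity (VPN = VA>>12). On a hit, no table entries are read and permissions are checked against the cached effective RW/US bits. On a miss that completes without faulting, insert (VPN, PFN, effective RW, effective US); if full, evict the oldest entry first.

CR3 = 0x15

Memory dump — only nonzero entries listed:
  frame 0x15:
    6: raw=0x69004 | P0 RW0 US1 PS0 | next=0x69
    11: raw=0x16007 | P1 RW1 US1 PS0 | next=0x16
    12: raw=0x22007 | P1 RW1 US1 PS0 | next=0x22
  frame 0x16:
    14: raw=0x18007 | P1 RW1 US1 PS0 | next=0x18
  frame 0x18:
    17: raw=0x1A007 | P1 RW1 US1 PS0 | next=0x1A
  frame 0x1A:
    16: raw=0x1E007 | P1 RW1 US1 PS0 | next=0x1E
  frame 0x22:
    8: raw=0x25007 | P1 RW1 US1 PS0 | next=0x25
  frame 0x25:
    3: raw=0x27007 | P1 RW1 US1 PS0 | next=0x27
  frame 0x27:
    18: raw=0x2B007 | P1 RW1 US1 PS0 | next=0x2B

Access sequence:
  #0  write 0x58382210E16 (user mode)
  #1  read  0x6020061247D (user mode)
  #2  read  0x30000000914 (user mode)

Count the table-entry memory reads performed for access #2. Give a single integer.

Trace:
#0 VA=0x58382210E16 (w,user):
  L0: frame=0x15 idx=11 entry=0x16007 [P=1 RW=1 US=1 PS=0]
  L1: frame=0x16 idx=14 entry=0x18007 [P=1 RW=1 US=1 PS=0]
  L2: frame=0x18 idx=17 entry=0x1A007 [P=1 RW=1 US=1 PS=0]
  L3: frame=0x1A idx=16 entry=0x1E007 [P=1 RW=1 US=1 PS=0]
  ⇒ phys 0x1EE16  [4 reads]
#1 VA=0x6020061247D (r,user):
  L0: frame=0x15 idx=12 entry=0x22007 [P=1 RW=1 US=1 PS=0]
  L1: frame=0x22 idx=8 entry=0x25007 [P=1 RW=1 US=1 PS=0]
  L2: frame=0x25 idx=3 entry=0x27007 [P=1 RW=1 US=1 PS=0]
  L3: frame=0x27 idx=18 entry=0x2B007 [P=1 RW=1 US=1 PS=0]
  ⇒ phys 0x2B47D  [4 reads]
#2 VA=0x30000000914 (r,user):
  L0: frame=0x15 idx=6 entry=0x69004 [P=0 RW=0 US=1 PS=0]
  → PAGE_NOT_PRESENT  (1 entries read)

Entries read for #2: 1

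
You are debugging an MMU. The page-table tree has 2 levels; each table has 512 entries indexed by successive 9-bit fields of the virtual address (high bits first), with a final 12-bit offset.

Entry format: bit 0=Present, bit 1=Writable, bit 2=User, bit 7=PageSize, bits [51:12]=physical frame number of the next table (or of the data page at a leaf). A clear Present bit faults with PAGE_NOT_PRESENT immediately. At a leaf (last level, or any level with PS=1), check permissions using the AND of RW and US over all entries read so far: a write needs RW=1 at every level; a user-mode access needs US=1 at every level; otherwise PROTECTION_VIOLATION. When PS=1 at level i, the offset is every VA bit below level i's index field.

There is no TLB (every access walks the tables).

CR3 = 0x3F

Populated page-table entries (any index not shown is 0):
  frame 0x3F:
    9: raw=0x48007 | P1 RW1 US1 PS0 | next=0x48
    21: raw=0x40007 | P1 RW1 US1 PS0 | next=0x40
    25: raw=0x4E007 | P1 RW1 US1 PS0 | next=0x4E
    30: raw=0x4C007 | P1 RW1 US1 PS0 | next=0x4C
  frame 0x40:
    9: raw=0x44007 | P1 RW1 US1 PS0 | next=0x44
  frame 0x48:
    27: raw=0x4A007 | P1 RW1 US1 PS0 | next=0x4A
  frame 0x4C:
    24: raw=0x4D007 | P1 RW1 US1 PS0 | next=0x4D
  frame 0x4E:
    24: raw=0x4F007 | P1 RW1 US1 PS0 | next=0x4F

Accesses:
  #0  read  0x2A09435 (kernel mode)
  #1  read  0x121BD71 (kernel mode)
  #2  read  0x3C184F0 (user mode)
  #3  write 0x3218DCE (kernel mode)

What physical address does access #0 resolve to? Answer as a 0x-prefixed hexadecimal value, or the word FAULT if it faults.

Walk each access:
#0 VA=0x2A09435 (r,kernel):
  [0] read 0x3F idx=21: raw=0x40007 flags P=1 W=1 U=1 S=0
  [1] read 0x40 idx=9: raw=0x44007 flags P=1 W=1 U=1 S=0
  ⇒ phys 0x44435  [2 reads]
#1 VA=0x121BD71 (r,kernel):
  [0] read 0x3F idx=9: raw=0x48007 flags P=1 W=1 U=1 S=0
  [1] read 0x48 idx=27: raw=0x4A007 flags P=1 W=1 U=1 S=0
  ⇒ phys 0x4AD71  [2 reads]
#2 VA=0x3C184F0 (r,user):
  [0] read 0x3F idx=30: raw=0x4C007 flags P=1 W=1 U=1 S=0
  [1] read 0x4C idx=24: raw=0x4D007 flags P=1 W=1 U=1 S=0
  ⇒ phys 0x4D4F0  [2 reads]
#3 VA=0x3218DCE (w,kernel):
  [0] read 0x3F idx=25: raw=0x4E007 flags P=1 W=1 U=1 S=0
  [1] read 0x4E idx=24: raw=0x4F007 flags P=1 W=1 U=1 S=0
  ⇒ phys 0x4FDCE  [2 reads]

Access #0 PA: 0x44435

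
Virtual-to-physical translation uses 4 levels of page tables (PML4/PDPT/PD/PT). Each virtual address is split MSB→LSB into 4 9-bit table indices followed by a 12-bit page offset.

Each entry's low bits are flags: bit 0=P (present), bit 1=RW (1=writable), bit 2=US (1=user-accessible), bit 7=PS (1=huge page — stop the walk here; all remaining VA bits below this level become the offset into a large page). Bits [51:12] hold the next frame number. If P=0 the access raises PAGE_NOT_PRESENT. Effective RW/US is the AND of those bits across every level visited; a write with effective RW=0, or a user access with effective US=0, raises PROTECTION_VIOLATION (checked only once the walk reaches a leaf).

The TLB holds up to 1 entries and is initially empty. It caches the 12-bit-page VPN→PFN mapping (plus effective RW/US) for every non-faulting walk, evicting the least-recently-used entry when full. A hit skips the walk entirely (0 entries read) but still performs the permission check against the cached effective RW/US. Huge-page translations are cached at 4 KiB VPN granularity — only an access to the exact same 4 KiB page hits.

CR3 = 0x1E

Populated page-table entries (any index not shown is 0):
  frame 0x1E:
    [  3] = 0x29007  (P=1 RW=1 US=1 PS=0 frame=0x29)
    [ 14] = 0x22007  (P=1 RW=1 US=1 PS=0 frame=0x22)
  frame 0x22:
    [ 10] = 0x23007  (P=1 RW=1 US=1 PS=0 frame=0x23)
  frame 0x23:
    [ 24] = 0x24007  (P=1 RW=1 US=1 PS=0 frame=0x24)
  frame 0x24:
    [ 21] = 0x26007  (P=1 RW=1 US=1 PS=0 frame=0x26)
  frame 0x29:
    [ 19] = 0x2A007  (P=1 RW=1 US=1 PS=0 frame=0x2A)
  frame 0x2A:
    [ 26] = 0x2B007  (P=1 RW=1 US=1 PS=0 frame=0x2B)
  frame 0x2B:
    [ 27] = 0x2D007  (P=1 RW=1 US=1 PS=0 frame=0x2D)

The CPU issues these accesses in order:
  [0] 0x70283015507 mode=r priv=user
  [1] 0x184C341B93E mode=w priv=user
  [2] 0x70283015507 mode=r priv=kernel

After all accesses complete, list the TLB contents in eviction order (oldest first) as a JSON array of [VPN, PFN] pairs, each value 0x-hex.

Walk each access:
#0 VA=0x70283015507 (r,user):
  [0] read 0x1E idx=14: raw=0x22007 flags P=1 W=1 U=1 S=0
  [1] read 0x22 idx=10: raw=0x23007 flags P=1 W=1 U=1 S=0
  [2] read 0x23 idx=24: raw=0x24007 flags P=1 W=1 U=1 S=0
  [3] read 0x24 idx=21: raw=0x26007 flags P=1 W=1 U=1 S=0
  ⇒ phys 0x26507  [4 reads]
#1 VA=0x184C341B93E (w,user):
  [0] read 0x1E idx=3: raw=0x29007 flags P=1 W=1 U=1 S=0
  [1] read 0x29 idx=19: raw=0x2A007 flags P=1 W=1 U=1 S=0
  [2] read 0x2A idx=26: raw=0x2B007 flags P=1 W=1 U=1 S=0
  [3] read 0x2B idx=27: raw=0x2D007 flags P=1 W=1 U=1 S=0
  ⇒ phys 0x2D93E  [4 reads]
#2 VA=0x70283015507 (r,kernel):
  [0] read 0x1E idx=14: raw=0x22007 flags P=1 W=1 U=1 S=0
  [1] read 0x22 idx=10: raw=0x23007 flags P=1 W=1 U=1 S=0
  [2] read 0x23 idx=24: raw=0x24007 flags P=1 W=1 U=1 S=0
  [3] read 0x24 idx=21: raw=0x26007 flags P=1 W=1 U=1 S=0
  ⇒ phys 0x26507  [4 reads]

TLB: [["0x70283015", "0x26"]]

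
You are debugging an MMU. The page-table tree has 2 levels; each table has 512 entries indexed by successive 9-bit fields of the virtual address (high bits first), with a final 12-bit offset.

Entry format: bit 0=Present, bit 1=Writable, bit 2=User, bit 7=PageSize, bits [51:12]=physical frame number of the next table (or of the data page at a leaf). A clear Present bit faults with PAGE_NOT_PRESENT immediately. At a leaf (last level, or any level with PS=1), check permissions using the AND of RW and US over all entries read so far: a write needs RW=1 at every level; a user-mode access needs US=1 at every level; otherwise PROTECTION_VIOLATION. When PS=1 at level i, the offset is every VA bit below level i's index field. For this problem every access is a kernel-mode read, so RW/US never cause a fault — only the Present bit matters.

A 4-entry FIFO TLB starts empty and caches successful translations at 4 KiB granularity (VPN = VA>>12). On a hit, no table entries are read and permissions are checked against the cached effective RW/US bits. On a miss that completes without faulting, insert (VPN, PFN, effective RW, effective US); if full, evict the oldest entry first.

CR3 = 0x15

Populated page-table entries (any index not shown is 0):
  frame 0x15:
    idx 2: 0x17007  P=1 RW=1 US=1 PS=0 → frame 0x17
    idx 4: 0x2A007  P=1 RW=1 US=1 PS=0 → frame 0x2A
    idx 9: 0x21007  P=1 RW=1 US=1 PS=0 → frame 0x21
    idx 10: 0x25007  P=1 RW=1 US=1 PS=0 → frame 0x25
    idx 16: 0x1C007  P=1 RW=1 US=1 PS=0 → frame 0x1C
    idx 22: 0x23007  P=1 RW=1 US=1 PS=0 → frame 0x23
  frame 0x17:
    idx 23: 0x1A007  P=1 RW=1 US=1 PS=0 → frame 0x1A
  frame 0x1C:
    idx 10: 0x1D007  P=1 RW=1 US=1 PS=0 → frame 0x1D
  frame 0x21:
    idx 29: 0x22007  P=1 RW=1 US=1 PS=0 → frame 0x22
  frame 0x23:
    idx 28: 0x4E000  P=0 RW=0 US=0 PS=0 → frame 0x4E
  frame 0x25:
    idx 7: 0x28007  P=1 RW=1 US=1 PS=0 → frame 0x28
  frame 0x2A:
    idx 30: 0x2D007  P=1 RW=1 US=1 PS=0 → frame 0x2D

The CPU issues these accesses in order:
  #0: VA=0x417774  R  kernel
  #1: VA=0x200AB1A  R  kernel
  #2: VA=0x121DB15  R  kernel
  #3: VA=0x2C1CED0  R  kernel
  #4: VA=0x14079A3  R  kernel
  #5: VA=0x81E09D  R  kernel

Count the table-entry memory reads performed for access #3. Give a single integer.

Walk each access:
#0 VA=0x417774 (r,kernel):
  lvl0: tbl 0x15, slot 2 ⇒ 0x17007 (P1/RW1/US1/PS0)
  lvl1: tbl 0x17, slot 23 ⇒ 0x1A007 (P1/RW1/US1/PS0)
  → PA=0x1A774  (2 entries read)
#1 VA=0x200AB1A (r,kernel):
  lvl0: tbl 0x15, slot 16 ⇒ 0x1C007 (P1/RW1/US1/PS0)
  lvl1: tbl 0x1C, slot 10 ⇒ 0x1D007 (P1/RW1/US1/PS0)
  → PA=0x1DB1A  (2 entries read)
#2 VA=0x121DB15 (r,kernel):
  lvl0: tbl 0x15, slot 9 ⇒ 0x21007 (P1/RW1/US1/PS0)
  lvl1: tbl 0x21, slot 29 ⇒ 0x22007 (P1/RW1/US1/PS0)
  → PA=0x22B15  (2 entries read)
#3 VA=0x2C1CED0 (r,kernel):
  lvl0: tbl 0x15, slot 22 ⇒ 0x23007 (P1/RW1/US1/PS0)
  lvl1: tbl 0x23, slot 28 ⇒ 0x4E000 (P0/RW0/US0/PS0)
  → PAGE_NOT_PRESENT  (2 entries read)
#4 VA=0x14079A3 (r,kernel):
  lvl0: tbl 0x15, slot 10 ⇒ 0x25007 (P1/RW1/US1/PS0)
  lvl1: tbl 0x25, slot 7 ⇒ 0x28007 (P1/RW1/US1/PS0)
  → PA=0x289A3  (2 entries read)
#5 VA=0x81E09D (r,kernel):
  lvl0: tbl 0x15, slot 4 ⇒ 0x2A007 (P1/RW1/US1/PS0)
  lvl1: tbl 0x2A, slot 30 ⇒ 0x2D007 (P1/RW1/US1/PS0)
  → PA=0x2D09D  (2 entries read)

Entries read for #3: 2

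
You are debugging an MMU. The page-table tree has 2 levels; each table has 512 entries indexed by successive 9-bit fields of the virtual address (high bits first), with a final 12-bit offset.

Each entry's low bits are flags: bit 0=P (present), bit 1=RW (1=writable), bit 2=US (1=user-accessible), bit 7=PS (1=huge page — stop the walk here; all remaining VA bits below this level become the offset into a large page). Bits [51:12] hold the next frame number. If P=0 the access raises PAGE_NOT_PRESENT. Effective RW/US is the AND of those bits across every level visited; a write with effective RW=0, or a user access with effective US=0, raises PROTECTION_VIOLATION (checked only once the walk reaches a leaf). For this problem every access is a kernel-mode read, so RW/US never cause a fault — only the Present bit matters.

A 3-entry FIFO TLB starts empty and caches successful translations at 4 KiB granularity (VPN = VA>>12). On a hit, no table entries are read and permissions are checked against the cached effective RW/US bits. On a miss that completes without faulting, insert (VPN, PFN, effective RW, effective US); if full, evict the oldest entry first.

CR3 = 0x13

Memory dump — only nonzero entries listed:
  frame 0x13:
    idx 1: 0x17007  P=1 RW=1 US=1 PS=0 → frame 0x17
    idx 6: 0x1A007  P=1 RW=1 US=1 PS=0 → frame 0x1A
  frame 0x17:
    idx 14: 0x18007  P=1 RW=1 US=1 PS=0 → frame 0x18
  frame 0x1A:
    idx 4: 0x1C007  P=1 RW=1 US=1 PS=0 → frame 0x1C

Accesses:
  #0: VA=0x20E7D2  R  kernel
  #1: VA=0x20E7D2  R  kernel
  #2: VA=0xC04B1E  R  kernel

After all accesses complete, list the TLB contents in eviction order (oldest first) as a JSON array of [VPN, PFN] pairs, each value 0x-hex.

Walk each access:
#0 VA=0x20E7D2 (r,kernel):
  L0: frame=0x13 idx=1 entry=0x17007 [P=1 RW=1 US=1 PS=0]
  L1: frame=0x17 idx=14 entry=0x18007 [P=1 RW=1 US=1 PS=0]
  ⇒ phys 0x187D2  [2 reads]
#1 VA=0x20E7D2 (r,kernel):
  TLB hit vpn=0x20E → PA=0x187D2
#2 VA=0xC04B1E (r,kernel):
  L0: frame=0x13 idx=6 entry=0x1A007 [P=1 RW=1 US=1 PS=0]
  L1: frame=0x1A idx=4 entry=0x1C007 [P=1 RW=1 US=1 PS=0]
  ⇒ phys 0x1CB1E  [2 reads]

TLB: [["0x20E", "0x18"], ["0xC04", "0x1C"]]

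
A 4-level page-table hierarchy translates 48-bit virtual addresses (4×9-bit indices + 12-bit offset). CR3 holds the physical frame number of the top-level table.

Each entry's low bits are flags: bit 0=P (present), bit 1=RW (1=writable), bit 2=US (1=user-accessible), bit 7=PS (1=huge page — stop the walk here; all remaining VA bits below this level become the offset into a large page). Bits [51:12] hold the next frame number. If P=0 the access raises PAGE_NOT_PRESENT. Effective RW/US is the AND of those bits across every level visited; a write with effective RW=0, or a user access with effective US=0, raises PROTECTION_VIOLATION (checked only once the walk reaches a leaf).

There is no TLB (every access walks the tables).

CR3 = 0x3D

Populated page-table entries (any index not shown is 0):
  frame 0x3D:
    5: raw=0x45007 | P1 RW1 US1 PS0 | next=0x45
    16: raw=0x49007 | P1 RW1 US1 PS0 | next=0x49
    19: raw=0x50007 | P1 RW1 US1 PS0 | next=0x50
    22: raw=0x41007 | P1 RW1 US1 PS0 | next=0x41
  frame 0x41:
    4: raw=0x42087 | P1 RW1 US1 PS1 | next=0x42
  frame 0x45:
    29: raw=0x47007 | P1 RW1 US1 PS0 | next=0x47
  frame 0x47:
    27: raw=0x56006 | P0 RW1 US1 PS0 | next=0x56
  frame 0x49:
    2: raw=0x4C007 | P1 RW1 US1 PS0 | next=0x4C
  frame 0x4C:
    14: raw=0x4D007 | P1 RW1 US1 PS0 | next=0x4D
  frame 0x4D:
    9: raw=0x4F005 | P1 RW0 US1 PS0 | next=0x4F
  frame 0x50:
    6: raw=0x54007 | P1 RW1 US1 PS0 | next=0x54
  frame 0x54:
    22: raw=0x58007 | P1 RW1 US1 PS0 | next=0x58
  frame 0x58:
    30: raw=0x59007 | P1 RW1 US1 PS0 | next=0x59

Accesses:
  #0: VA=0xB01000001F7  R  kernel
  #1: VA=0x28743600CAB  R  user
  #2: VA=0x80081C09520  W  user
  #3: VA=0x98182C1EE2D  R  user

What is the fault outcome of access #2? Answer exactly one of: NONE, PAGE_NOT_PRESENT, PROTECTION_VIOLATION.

Walk each access:
#0 VA=0xB01000001F7 (r,kernel):
  [0] read 0x3D idx=22: raw=0x41007 flags P=1 W=1 U=1 S=0
  [1] read 0x41 idx=4: raw=0x42087 flags P=1 W=1 U=1 S=1
  → PA=0x421F7 (huge @L1)  (2 entries read)
#1 VA=0x28743600CAB (r,user):
  [0] read 0x3D idx=5: raw=0x45007 flags P=1 W=1 U=1 S=0
  [1] read 0x45 idx=29: raw=0x47007 flags P=1 W=1 U=1 S=0
  [2] read 0x47 idx=27: raw=0x56006 flags P=0 W=1 U=1 S=0
  → PAGE_NOT_PRESENT  (3 entries read)
#2 VA=0x80081C09520 (w,user):
  [0] read 0x3D idx=16: raw=0x49007 flags P=1 W=1 U=1 S=0
  [1] read 0x49 idx=2: raw=0x4C007 flags P=1 W=1 U=1 S=0
  [2] read 0x4C idx=14: raw=0x4D007 flags P=1 W=1 U=1 S=0
  [3] read 0x4D idx=9: raw=0x4F005 flags P=1 W=0 U=1 S=0
  → PROTECTION_VIOLATION  (4 entries read)
#3 VA=0x98182C1EE2D (r,user):
  [0] read 0x3D idx=19: raw=0x50007 flags P=1 W=1 U=1 S=0
  [1] read 0x50 idx=6: raw=0x54007 flags P=1 W=1 U=1 S=0
  [2] read 0x54 idx=22: raw=0x58007 flags P=1 W=1 U=1 S=0
  [3] read 0x58 idx=30: raw=0x59007 flags P=1 W=1 U=1 S=0
  → PA=0x59E2D  (4 entries read)

Access #2 fault: PROTECTION_VIOLATION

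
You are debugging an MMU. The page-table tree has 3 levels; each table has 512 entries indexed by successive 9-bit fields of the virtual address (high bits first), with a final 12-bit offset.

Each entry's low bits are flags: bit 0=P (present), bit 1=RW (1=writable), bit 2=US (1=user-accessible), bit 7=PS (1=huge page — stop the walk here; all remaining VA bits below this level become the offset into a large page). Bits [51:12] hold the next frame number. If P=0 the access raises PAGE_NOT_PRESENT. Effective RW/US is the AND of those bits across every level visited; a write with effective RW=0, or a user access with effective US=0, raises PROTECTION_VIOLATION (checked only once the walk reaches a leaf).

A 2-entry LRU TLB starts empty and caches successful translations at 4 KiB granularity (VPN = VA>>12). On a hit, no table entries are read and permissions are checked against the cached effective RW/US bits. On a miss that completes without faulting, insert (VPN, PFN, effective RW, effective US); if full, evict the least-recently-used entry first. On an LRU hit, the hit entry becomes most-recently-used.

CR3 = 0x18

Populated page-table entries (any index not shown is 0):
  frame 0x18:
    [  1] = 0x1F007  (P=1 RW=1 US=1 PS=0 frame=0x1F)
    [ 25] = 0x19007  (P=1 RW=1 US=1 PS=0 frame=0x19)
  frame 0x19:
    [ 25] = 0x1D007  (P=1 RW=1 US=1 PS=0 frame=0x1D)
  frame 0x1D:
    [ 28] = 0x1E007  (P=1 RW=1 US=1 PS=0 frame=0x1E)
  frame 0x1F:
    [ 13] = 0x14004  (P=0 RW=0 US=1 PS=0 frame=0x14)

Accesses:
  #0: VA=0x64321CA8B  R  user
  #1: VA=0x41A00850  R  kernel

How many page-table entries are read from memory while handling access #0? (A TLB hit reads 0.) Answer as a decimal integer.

Walk each access:
#0 VA=0x64321CA8B (r,user):
  L0 @0x18[25] → 0x19007  P=1,RW=1,US=1,PS=0
  L1 @0x19[25] → 0x1D007  P=1,RW=1,US=1,PS=0
  L2 @0x1D[28] → 0x1E007  P=1,RW=1,US=1,PS=0
  ⇒ phys 0x1EA8B  [3 reads]
#1 VA=0x41A00850 (r,kernel):
  L0 @0x18[1] → 0x1F007  P=1,RW=1,US=1,PS=0
  L1 @0x1F[13] → 0x14004  P=0,RW=0,US=1,PS=0
  ✗ PAGE_NOT_PRESENT  [2 reads]

Entries read for #0: 3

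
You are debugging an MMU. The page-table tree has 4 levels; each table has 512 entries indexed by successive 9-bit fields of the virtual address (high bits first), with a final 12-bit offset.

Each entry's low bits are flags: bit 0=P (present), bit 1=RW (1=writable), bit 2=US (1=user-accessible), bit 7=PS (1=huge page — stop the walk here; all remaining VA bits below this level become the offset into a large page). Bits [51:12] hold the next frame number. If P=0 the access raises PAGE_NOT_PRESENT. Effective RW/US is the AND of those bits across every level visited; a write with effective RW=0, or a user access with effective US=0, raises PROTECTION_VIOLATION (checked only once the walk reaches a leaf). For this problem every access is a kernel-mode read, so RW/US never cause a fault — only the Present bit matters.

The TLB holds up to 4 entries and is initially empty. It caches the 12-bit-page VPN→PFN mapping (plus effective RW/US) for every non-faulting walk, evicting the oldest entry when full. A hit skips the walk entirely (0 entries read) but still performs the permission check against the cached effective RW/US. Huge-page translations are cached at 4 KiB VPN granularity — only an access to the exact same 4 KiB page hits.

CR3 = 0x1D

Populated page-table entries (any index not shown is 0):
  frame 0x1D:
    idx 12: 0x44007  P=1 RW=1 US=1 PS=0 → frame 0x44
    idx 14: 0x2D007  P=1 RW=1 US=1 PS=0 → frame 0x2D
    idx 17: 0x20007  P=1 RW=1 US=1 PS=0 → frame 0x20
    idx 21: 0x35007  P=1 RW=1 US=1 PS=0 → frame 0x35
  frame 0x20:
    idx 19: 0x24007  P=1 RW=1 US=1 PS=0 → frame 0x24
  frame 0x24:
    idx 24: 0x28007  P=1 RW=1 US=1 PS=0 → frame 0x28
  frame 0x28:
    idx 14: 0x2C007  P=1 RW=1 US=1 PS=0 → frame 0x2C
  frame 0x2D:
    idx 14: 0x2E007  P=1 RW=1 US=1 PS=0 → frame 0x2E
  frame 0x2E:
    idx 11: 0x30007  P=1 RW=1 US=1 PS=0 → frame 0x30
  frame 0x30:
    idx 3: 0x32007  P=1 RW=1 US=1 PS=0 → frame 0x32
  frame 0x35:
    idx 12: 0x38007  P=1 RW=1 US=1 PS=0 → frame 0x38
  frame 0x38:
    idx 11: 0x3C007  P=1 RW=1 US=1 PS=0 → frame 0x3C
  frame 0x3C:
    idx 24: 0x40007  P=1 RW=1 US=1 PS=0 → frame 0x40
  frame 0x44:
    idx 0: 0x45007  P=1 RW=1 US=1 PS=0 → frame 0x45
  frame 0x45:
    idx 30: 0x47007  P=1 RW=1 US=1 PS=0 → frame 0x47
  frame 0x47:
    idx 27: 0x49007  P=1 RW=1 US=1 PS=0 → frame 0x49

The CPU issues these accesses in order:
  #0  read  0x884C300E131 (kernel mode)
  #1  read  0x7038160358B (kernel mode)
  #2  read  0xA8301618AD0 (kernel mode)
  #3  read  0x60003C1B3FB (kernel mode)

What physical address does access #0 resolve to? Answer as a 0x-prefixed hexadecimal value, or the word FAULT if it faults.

Per-access translation:
#0 VA=0x884C300E131 (r,kernel):
  [0] read 0x1D idx=17: raw=0x20007 flags P=1 W=1 U=1 S=0
  [1] read 0x20 idx=19: raw=0x24007 flags P=1 W=1 U=1 S=0
  [2] read 0x24 idx=24: raw=0x28007 flags P=1 W=1 U=1 S=0
  [3] read 0x28 idx=14: raw=0x2C007 flags P=1 W=1 U=1 S=0
  ✓ 0x2C131  — 4 lookups
#1 VA=0x7038160358B (r,kernel):
  [0] read 0x1D idx=14: raw=0x2D007 flags P=1 W=1 U=1 S=0
  [1] read 0x2D idx=14: raw=0x2E007 flags P=1 W=1 U=1 S=0
  [2] read 0x2E idx=11: raw=0x30007 flags P=1 W=1 U=1 S=0
  [3] read 0x30 idx=3: raw=0x32007 flags P=1 W=1 U=1 S=0
  ✓ 0x3258B  — 4 lookups
#2 VA=0xA8301618AD0 (r,kernel):
  [0] read 0x1D idx=21: raw=0x35007 flags P=1 W=1 U=1 S=0
  [1] read 0x35 idx=12: raw=0x38007 flags P=1 W=1 U=1 S=0
  [2] read 0x38 idx=11: raw=0x3C007 flags P=1 W=1 U=1 S=0
  [3] read 0x3C idx=24: raw=0x40007 flags P=1 W=1 U=1 S=0
  ✓ 0x40AD0  — 4 lookups
#3 VA=0x60003C1B3FB (r,kernel):
  [0] read 0x1D idx=12: raw=0x44007 flags P=1 W=1 U=1 S=0
  [1] read 0x44 idx=0: raw=0x45007 flags P=1 W=1 U=1 S=0
  [2] read 0x45 idx=30: raw=0x47007 flags P=1 W=1 U=1 S=0
  [3] read 0x47 idx=27: raw=0x49007 flags P=1 W=1 U=1 S=0
  ✓ 0x493FB  — 4 lookups

Access #0 PA: 0x2C131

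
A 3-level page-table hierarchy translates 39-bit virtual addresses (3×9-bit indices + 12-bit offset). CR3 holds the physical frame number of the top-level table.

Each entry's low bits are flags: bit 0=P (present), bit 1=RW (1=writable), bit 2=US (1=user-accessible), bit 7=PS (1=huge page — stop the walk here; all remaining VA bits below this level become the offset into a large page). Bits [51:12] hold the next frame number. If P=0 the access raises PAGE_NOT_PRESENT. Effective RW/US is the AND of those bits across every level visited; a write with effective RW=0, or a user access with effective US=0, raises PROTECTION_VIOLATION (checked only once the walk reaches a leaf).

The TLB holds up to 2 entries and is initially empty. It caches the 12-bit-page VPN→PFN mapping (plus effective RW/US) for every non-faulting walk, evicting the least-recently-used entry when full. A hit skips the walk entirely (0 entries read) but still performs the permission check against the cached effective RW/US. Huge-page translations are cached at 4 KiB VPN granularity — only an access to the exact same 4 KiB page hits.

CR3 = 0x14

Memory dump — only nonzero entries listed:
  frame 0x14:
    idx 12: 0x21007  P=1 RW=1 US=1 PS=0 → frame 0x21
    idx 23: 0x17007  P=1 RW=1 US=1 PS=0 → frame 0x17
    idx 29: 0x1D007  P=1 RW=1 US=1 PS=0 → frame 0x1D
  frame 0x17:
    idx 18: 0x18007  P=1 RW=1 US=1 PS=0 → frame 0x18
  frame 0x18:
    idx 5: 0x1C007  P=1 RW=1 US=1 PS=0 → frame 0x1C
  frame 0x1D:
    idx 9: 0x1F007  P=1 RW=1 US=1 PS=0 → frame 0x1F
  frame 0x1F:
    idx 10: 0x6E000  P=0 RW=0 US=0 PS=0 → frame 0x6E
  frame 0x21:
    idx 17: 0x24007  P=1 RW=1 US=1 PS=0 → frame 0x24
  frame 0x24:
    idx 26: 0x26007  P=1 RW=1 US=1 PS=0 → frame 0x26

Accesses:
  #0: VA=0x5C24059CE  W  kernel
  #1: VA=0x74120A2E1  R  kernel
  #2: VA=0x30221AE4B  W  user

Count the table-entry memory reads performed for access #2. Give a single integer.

Trace:
#0 VA=0x5C24059CE (w,kernel):
  L0 @0x14[23] → 0x17007  P=1,RW=1,US=1,PS=0
  L1 @0x17[18] → 0x18007  P=1,RW=1,US=1,PS=0
  L2 @0x18[5] → 0x1C007  P=1,RW=1,US=1,PS=0
  ✓ 0x1C9CE  — 3 lookups
#1 VA=0x74120A2E1 (r,kernel):
  L0 @0x14[29] → 0x1D007  P=1,RW=1,US=1,PS=0
  L1 @0x1D[9] → 0x1F007  P=1,RW=1,US=1,PS=0
  L2 @0x1F[10] → 0x6E000  P=0,RW=0,US=0,PS=0
  ✗ PAGE_NOT_PRESENT  [3 reads]
#2 VA=0x30221AE4B (w,user):
  L0 @0x14[12] → 0x21007  P=1,RW=1,US=1,PS=0
  L1 @0x21[17] → 0x24007  P=1,RW=1,US=1,PS=0
  L2 @0x24[26] → 0x26007  P=1,RW=1,US=1,PS=0
  ✓ 0x26E4B  — 3 lookups

Entries read for #2: 3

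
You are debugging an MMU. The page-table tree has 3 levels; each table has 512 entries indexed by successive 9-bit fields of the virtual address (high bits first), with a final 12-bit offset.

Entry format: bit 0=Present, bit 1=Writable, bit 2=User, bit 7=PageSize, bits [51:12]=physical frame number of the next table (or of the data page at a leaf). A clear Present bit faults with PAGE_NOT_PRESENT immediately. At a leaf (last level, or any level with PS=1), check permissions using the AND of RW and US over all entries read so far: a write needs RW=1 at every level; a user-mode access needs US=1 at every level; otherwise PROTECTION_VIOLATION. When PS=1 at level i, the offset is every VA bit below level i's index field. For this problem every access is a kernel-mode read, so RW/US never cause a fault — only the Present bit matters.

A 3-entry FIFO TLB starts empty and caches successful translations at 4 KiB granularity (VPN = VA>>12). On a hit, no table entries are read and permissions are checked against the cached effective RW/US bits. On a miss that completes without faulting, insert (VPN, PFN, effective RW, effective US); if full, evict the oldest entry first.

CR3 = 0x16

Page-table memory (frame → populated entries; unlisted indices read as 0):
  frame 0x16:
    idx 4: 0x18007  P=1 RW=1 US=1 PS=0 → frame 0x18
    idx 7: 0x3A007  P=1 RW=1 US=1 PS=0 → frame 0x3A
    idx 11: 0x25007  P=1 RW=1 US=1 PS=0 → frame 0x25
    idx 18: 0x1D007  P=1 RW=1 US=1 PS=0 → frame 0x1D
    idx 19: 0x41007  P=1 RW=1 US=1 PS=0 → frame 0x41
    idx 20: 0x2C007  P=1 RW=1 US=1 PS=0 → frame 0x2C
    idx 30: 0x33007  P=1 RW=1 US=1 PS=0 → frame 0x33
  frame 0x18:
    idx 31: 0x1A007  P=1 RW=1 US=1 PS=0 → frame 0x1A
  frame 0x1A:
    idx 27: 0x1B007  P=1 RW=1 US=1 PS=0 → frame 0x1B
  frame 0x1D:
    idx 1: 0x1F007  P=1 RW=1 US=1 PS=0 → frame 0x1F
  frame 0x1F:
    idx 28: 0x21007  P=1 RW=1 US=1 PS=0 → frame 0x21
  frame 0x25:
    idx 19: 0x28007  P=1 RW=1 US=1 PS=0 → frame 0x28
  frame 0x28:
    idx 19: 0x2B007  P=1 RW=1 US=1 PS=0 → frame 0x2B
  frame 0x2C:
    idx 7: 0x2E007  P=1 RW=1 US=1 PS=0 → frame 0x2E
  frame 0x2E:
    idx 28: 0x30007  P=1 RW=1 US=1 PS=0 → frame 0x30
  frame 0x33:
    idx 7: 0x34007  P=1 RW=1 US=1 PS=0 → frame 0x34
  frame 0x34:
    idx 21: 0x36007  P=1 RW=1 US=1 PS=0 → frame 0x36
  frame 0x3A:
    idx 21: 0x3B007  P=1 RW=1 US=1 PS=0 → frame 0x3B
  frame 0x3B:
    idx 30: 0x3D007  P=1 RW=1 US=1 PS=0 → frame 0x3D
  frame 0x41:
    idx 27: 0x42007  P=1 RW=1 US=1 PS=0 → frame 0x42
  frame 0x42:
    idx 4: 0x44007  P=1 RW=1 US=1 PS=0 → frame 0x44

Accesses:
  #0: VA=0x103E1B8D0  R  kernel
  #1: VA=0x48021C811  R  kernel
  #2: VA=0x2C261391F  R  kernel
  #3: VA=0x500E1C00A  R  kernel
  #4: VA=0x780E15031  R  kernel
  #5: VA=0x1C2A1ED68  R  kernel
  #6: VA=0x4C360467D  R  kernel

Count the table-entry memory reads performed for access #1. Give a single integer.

Per-access translation:
#0 VA=0x103E1B8D0 (r,kernel):
  lvl0: tbl 0x16, slot 4 ⇒ 0x18007 (P1/RW1/US1/PS0)
  lvl1: tbl 0x18, slot 31 ⇒ 0x1A007 (P1/RW1/US1/PS0)
  lvl2: tbl 0x1A, slot 27 ⇒ 0x1B007 (P1/RW1/US1/PS0)
  → PA=0x1B8D0  (3 entries read)
#1 VA=0x48021C811 (r,kernel):
  lvl0: tbl 0x16, slot 18 ⇒ 0x1D007 (P1/RW1/US1/PS0)
  lvl1: tbl 0x1D, slot 1 ⇒ 0x1F007 (P1/RW1/US1/PS0)
  lvl2: tbl 0x1F, slot 28 ⇒ 0x21007 (P1/RW1/US1/PS0)
  → PA=0x21811  (3 entries read)
#2 VA=0x2C261391F (r,kernel):
  lvl0: tbl 0x16, slot 11 ⇒ 0x25007 (P1/RW1/US1/PS0)
  lvl1: tbl 0x25, slot 19 ⇒ 0x28007 (P1/RW1/US1/PS0)
  lvl2: tbl 0x28, slot 19 ⇒ 0x2B007 (P1/RW1/US1/PS0)
  → PA=0x2B91F  (3 entries read)
#3 VA=0x500E1C00A (r,kernel):
  lvl0: tbl 0x16, slot 20 ⇒ 0x2C007 (P1/RW1/US1/PS0)
  lvl1: tbl 0x2C, slot 7 ⇒ 0x2E007 (P1/RW1/US1/PS0)
  lvl2: tbl 0x2E, slot 28 ⇒ 0x30007 (P1/RW1/US1/PS0)
  → PA=0x3000A  (3 entries read)
#4 VA=0x780E15031 (r,kernel):
  lvl0: tbl 0x16, slot 30 ⇒ 0x33007 (P1/RW1/US1/PS0)
  lvl1: tbl 0x33, slot 7 ⇒ 0x34007 (P1/RW1/US1/PS0)
  lvl2: tbl 0x34, slot 21 ⇒ 0x36007 (P1/RW1/US1/PS0)
  → PA=0x36031  (3 entries read)
#5 VA=0x1C2A1ED68 (r,kernel):
  lvl0: tbl 0x16, slot 7 ⇒ 0x3A007 (P1/RW1/US1/PS0)
  lvl1: tbl 0x3A, slot 21 ⇒ 0x3B007 (P1/RW1/US1/PS0)
  lvl2: tbl 0x3B, slot 30 ⇒ 0x3D007 (P1/RW1/US1/PS0)
  → PA=0x3DD68  (3 entries read)
#6 VA=0x4C360467D (r,kernel):
  lvl0: tbl 0x16, slot 19 ⇒ 0x41007 (P1/RW1/US1/PS0)
  lvl1: tbl 0x41, slot 27 ⇒ 0x42007 (P1/RW1/US1/PS0)
  lvl2: tbl 0x42, slot 4 ⇒ 0x44007 (P1/RW1/US1/PS0)
  → PA=0x4467D  (3 entries read)

Entries read for #1: 3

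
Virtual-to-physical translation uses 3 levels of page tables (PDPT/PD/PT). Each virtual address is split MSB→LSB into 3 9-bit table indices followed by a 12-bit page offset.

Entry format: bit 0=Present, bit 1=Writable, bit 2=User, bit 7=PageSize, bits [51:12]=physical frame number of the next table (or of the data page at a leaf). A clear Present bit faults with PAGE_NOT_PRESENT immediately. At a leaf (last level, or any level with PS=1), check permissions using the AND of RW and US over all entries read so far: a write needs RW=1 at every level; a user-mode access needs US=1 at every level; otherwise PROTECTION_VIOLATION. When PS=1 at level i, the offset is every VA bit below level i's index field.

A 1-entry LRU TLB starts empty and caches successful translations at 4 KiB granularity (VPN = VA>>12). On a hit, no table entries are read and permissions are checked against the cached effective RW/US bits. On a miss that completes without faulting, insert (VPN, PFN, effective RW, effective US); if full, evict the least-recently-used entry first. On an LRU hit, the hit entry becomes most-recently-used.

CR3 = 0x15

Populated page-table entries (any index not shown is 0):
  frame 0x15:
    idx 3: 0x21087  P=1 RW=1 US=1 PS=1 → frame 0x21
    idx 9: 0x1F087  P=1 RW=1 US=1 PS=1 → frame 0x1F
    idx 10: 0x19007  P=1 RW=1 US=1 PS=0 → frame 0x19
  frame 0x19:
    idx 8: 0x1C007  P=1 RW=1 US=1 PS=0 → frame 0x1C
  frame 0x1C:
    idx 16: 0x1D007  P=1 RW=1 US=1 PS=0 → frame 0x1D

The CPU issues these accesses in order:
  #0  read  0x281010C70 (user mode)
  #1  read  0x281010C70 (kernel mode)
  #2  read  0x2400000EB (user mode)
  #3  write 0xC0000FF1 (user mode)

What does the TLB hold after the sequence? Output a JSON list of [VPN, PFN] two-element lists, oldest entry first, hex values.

Walk each access:
#0 VA=0x281010C70 (r,user):
  L0 @0x15[10] → 0x19007  P=1,RW=1,US=1,PS=0
  L1 @0x19[8] → 0x1C007  P=1,RW=1,US=1,PS=0
  L2 @0x1C[16] → 0x1D007  P=1,RW=1,US=1,PS=0
  ✓ 0x1DC70  — 3 lookups
#1 VA=0x281010C70 (r,kernel):
  TLB hit vpn=0x281010 → PA=0x1DC70
#2 VA=0x2400000EB (r,user):
  L0 @0x15[9] → 0x1F087  P=1,RW=1,US=1,PS=1
  ✓ 0x1F0EB (huge @L0)  — 1 lookups
#3 VA=0xC0000FF1 (w,user):
  L0 @0x15[3] → 0x21087  P=1,RW=1,US=1,PS=1
  ✓ 0x21FF1 (huge @L0)  — 1 lookups

TLB: [["0xC0000", "0x21"]]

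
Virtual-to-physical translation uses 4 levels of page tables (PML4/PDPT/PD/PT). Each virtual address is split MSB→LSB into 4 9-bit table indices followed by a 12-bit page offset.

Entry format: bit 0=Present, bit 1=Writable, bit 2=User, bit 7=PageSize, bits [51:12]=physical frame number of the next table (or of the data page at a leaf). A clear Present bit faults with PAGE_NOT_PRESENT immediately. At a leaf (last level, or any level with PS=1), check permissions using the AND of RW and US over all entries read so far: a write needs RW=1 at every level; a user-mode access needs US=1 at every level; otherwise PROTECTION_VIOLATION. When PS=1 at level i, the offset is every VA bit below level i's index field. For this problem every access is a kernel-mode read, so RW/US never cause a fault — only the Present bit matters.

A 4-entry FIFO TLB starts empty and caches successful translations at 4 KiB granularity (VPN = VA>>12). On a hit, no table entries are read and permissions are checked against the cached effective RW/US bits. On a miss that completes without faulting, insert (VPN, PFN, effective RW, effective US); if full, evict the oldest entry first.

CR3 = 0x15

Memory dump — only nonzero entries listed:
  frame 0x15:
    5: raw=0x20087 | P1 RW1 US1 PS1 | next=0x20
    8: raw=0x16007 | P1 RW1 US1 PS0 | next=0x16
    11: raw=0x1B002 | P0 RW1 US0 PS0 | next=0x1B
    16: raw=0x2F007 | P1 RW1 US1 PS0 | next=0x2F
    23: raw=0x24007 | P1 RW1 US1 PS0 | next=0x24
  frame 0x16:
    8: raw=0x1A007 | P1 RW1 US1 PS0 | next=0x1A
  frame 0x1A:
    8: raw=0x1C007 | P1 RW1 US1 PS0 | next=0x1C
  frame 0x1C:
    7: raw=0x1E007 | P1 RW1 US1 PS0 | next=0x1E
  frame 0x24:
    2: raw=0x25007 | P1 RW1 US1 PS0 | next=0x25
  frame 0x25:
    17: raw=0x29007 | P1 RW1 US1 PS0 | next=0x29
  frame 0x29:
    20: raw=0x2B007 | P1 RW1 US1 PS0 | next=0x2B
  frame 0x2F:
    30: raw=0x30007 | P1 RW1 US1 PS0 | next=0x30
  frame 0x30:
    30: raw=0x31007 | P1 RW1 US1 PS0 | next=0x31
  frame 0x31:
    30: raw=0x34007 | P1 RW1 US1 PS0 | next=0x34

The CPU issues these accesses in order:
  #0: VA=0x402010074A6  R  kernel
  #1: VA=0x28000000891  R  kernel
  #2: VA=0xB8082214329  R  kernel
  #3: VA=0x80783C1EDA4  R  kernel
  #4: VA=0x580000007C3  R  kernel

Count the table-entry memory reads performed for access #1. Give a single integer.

Per-access translation:
#0 VA=0x402010074A6 (r,kernel):
  L0 @0x15[8] → 0x16007  P=1,RW=1,US=1,PS=0
  L1 @0x16[8] → 0x1A007  P=1,RW=1,US=1,PS=0
  L2 @0x1A[8] → 0x1C007  P=1,RW=1,US=1,PS=0
  L3 @0x1C[7] → 0x1E007  P=1,RW=1,US=1,PS=0
  → PA=0x1E4A6  (4 entries read)
#1 VA=0x28000000891 (r,kernel):
  L0 @0x15[5] → 0x20087  P=1,RW=1,US=1,PS=1
  → PA=0x20891 (huge @L0)  (1 entries read)
#2 VA=0xB8082214329 (r,kernel):
  L0 @0x15[23] → 0x24007  P=1,RW=1,US=1,PS=0
  L1 @0x24[2] → 0x25007  P=1,RW=1,US=1,PS=0
  L2 @0x25[17] → 0x29007  P=1,RW=1,US=1,PS=0
  L3 @0x29[20] → 0x2B007  P=1,RW=1,US=1,PS=0
  → PA=0x2B329  (4 entries read)
#3 VA=0x80783C1EDA4 (r,kernel):
  L0 @0x15[16] → 0x2F007  P=1,RW=1,US=1,PS=0
  L1 @0x2F[30] → 0x30007  P=1,RW=1,US=1,PS=0
  L2 @0x30[30] → 0x31007  P=1,RW=1,US=1,PS=0
  L3 @0x31[30] → 0x34007  P=1,RW=1,US=1,PS=0
  → PA=0x34DA4  (4 entries read)
#4 VA=0x580000007C3 (r,kernel):
  L0 @0x15[11] → 0x1B002  P=0,RW=1,US=0,PS=0
  ✗ PAGE_NOT_PRESENT  [1 reads]

Entries read for #1: 1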